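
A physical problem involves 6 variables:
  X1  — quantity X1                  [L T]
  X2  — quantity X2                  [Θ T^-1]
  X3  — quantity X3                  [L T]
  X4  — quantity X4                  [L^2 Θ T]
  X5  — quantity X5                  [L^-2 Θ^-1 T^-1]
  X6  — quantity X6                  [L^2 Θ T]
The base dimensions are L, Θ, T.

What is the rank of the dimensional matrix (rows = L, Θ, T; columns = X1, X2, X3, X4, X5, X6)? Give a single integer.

2

Dimensional matrix (L×Θ×T by X1×X2×X3×X4×X5×X6):
  L: [ 1  0  1  2 -2  2]
  Θ: [ 0  1  0  1 -1  1]
  T: [ 1 -1  1  1 -1  1]
Row reduction gives pivot columns X1,X2; rank = 2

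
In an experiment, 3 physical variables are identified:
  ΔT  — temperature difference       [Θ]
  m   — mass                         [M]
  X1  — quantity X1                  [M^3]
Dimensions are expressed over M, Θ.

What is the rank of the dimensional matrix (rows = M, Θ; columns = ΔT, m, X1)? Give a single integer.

2

Dimensional matrix (M×Θ by ΔT×m×X1):
  M: [ 0  1  3]
  Θ: [ 1  0  0]
RREF → pivots at {ΔT,m} ⇒ r = 2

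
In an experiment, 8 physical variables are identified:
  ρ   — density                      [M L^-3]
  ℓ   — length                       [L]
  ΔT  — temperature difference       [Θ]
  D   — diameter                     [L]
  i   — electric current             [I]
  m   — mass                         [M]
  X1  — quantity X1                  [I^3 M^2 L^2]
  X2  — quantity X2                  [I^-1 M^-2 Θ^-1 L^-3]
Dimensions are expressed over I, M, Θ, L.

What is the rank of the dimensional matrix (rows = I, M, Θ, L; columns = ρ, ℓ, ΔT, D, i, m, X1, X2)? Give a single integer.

4

Write exponents as rows I,M,Θ,L / cols ρ,ℓ,ΔT,D,i,m,X1,X2:
  I: [ 0  0  0  0  1  0  3 -1]
  M: [ 1  0  0  0  0  1  2 -2]
  Θ: [ 0  0  1  0  0  0  0 -1]
  L: [-3  1  0  1  0  0  2 -3]
Echelon form has 4 nonzero rows (pivots: ρ,ℓ,ΔT,i)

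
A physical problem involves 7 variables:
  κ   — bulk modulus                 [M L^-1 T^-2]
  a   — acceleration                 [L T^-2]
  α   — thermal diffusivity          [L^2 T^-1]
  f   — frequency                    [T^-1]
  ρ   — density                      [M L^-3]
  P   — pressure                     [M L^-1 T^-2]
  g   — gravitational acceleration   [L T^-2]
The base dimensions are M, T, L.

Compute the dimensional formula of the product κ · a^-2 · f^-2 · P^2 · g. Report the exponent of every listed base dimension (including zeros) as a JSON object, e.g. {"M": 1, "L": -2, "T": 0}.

Write exponents as rows M,T,L / cols κ,a,α,f,ρ,P,g:
  M: [ 1  0  0  0  1  1  0]
  T: [-2 -2 -1 -1  0 -2 -2]
  L: [-1  1  2  0 -3 -1  1]
  [M]: (1)·1+(-2)·0+(-2)·0+(2)·1+(1)·0 = 3
  [T]: (1)·-2+(-2)·-2+(-2)·-1+(2)·-2+(1)·-2 = -2
  [L]: (1)·-1+(-2)·1+(-2)·0+(2)·-1+(1)·1 = -4
⇒ M^3 T^-2 L^-4

{"M": 3, "T": -2, "L": -4}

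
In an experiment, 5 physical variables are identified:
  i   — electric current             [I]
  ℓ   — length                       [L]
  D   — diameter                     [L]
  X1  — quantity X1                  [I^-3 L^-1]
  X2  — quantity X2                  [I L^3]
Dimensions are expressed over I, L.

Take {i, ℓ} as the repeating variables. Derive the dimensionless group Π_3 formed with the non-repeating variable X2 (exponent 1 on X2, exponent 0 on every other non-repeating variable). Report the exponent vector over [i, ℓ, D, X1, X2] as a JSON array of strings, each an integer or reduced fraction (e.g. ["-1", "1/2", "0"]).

Write exponents as rows I,L / cols i,ℓ,D,X1,X2:
  I: [ 1  0  0 -3  1]
  L: [ 0  1  1 -1  3]
Echelon form has 2 nonzero rows (pivots: i,ℓ)
Pivot set = {i,ℓ}, free = {D,X1,X2}
RREF:
  r0: [   1    0    0   -3    1]
  r1: [   0    1    1   -1    3]
Fix exponent of X2 at 1, D at 0, X1 at 0; solve each RREF row for its pivot's exponent:
  r0: exp(i) + (1)·1 = 0 ⇒ exp(i) = -1
  r1: exp(ℓ) + (3)·1 = 0 ⇒ exp(ℓ) = -3
Π_3 = i^-1 · ℓ^-3 · X2

["-1", "-3", "0", "0", "1"]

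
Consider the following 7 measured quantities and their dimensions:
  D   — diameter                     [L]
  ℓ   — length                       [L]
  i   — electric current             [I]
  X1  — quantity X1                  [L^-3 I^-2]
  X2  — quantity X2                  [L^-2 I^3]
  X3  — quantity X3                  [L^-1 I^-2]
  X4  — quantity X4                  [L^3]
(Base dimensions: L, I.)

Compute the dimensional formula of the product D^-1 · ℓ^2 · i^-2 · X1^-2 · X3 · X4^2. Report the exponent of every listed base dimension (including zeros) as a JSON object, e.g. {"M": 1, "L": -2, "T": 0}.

{"L": 12, "I": 0}

Write exponents as rows L,I / cols D,ℓ,i,X1,X2,X3,X4:
  L: [ 1  1  0 -3 -2 -1  3]
  I: [ 0  0  1 -2  3 -2  0]
  [L]: (-1)·1+(2)·1+(-2)·0+(-2)·-3+(1)·-1+(2)·3 = 12
  [I]: (-1)·0+(2)·0+(-2)·1+(-2)·-2+(1)·-2+(2)·0 = 0
⇒ L^12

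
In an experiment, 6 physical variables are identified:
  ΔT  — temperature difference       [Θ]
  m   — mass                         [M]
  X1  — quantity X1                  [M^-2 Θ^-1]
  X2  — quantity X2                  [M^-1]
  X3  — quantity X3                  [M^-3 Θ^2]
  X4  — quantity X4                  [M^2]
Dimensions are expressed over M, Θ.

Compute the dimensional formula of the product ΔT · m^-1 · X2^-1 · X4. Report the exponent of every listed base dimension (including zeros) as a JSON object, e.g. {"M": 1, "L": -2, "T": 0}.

Dimensional matrix (M×Θ by ΔT×m×X1×X2×X3×X4):
  M: [ 0  1 -2 -1 -3  2]
  Θ: [ 1  0 -1  0  2  0]
  [M]: (1)·0+(-1)·1+(-1)·-1+(1)·2 = 2
  [Θ]: (1)·1+(-1)·0+(-1)·0+(1)·0 = 1
⇒ M^2 Θ

{"M": 2, "Θ": 1}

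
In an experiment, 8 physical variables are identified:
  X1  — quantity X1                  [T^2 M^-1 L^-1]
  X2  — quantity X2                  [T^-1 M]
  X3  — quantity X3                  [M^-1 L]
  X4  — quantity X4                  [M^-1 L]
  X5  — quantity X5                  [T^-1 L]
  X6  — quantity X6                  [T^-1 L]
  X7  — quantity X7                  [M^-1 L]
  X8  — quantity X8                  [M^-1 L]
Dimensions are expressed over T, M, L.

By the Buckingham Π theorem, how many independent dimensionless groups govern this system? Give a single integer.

6

Dimensional matrix (T×M×L by X1×X2×X3×X4×X5×X6×X7×X8):
  T: [ 2 -1  0  0 -1 -1  0  0]
  M: [-1  1 -1 -1  0  0 -1 -1]
  L: [-1  0  1  1  1  1  1  1]
Echelon form has 2 nonzero rows (pivots: X1,X2)
n=8, r=2 ⇒ 6 dimensionless groups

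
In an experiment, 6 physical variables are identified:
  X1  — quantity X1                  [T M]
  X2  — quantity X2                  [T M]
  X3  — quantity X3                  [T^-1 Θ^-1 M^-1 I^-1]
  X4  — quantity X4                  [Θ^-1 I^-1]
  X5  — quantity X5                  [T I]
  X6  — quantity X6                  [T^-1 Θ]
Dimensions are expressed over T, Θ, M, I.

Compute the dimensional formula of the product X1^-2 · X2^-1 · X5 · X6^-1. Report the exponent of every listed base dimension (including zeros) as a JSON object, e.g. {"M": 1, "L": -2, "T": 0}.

{"T": -1, "Θ": -1, "M": -3, "I": 1}

Dimensional matrix (T×Θ×M×I by X1×X2×X3×X4×X5×X6):
  T: [ 1  1 -1  0  1 -1]
  Θ: [ 0  0 -1 -1  0  1]
  M: [ 1  1 -1  0  0  0]
  I: [ 0  0 -1 -1  1  0]
  [T]: (-2)·1+(-1)·1+(1)·1+(-1)·-1 = -1
  [Θ]: (-2)·0+(-1)·0+(1)·0+(-1)·1 = -1
  [M]: (-2)·1+(-1)·1+(1)·0+(-1)·0 = -3
  [I]: (-2)·0+(-1)·0+(1)·1+(-1)·0 = 1
⇒ T^-1 Θ^-1 M^-3 I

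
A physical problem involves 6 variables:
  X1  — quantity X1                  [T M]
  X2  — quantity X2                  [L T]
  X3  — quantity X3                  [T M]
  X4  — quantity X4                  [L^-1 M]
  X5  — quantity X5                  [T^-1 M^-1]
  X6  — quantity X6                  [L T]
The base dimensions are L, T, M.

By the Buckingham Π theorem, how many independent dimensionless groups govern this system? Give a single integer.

4

Exponent matrix [L,T,M] × [X1,X2,X3,X4,X5,X6]:
  L: [ 0  1  0 -1  0  1]
  T: [ 1  1  1  0 -1  1]
  M: [ 1  0  1  1 -1  0]
Row reduction gives pivot columns X1,X2; rank = 2
6 vars − rank 2 = 4 Π groups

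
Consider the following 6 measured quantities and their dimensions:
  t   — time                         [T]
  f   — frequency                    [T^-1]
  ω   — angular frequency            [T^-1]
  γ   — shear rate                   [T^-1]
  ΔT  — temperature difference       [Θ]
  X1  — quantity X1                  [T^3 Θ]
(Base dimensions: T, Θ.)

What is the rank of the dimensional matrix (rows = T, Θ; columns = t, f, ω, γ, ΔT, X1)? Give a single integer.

Exponent matrix [T,Θ] × [t,f,ω,γ,ΔT,X1]:
  T: [ 1 -1 -1 -1  0  3]
  Θ: [ 0  0  0  0  1  1]
RREF → pivots at {t,ΔT} ⇒ r = 2

2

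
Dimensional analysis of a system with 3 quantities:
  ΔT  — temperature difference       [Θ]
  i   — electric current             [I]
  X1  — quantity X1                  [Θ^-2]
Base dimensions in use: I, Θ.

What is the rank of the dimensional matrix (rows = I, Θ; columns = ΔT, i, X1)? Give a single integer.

2

Dimensional matrix (I×Θ by ΔT×i×X1):
  I: [ 0  1  0]
  Θ: [ 1  0 -2]
Row reduction gives pivot columns ΔT,i; rank = 2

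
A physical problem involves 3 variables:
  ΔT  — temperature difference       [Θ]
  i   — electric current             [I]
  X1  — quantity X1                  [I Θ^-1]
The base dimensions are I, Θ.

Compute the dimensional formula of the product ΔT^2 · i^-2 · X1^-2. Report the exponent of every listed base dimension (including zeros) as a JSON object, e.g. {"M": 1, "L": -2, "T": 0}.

Write exponents as rows I,Θ / cols ΔT,i,X1:
  I: [ 0  1  1]
  Θ: [ 1  0 -1]
  [I]: (2)·0+(-2)·1+(-2)·1 = -4
  [Θ]: (2)·1+(-2)·0+(-2)·-1 = 4
⇒ I^-4 Θ^4

{"I": -4, "Θ": 4}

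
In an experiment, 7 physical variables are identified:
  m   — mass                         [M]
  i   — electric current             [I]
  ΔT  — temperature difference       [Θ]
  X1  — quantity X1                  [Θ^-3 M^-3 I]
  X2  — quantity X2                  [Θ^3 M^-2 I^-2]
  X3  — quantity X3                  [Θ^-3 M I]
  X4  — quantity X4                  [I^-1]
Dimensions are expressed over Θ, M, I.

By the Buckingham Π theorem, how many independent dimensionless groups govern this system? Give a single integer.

Exponent matrix [Θ,M,I] × [m,i,ΔT,X1,X2,X3,X4]:
  Θ: [ 0  0  1 -3  3 -3  0]
  M: [ 1  0  0 -3 -2  1  0]
  I: [ 0  1  0  1 -2  1 -1]
RREF → pivots at {m,i,ΔT} ⇒ r = 3
n=7, r=3 ⇒ 4 dimensionless groups

4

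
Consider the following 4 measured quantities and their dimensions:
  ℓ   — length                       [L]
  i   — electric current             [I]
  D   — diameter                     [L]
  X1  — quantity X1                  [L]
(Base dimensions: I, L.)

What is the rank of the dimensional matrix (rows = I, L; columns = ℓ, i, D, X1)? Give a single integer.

Dimensional matrix (I×L by ℓ×i×D×X1):
  I: [ 0  1  0  0]
  L: [ 1  0  1  1]
RREF → pivots at {ℓ,i} ⇒ r = 2

2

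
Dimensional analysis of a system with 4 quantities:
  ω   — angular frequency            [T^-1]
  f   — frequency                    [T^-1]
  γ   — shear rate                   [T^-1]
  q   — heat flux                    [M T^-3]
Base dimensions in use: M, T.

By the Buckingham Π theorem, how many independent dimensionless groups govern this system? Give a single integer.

2

Dimensional matrix (M×T by ω×f×γ×q):
  M: [ 0  0  0  1]
  T: [-1 -1 -1 -3]
Row reduction gives pivot columns ω,q; rank = 2
n=4, r=2 ⇒ 2 dimensionless groups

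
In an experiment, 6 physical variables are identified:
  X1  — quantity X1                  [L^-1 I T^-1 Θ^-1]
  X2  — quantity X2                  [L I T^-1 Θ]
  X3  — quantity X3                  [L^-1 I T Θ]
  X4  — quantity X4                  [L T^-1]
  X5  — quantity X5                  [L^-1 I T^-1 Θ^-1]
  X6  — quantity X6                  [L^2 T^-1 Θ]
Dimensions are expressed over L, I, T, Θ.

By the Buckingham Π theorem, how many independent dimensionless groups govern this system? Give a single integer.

3

Write exponents as rows L,I,T,Θ / cols X1,X2,X3,X4,X5,X6:
  L: [-1  1 -1  1 -1  2]
  I: [ 1  1  1  0  1  0]
  T: [-1 -1  1 -1 -1 -1]
  Θ: [-1  1  1  0 -1  1]
Echelon form has 3 nonzero rows (pivots: X1,X2,X3)
n=6, r=3 ⇒ 3 dimensionless groups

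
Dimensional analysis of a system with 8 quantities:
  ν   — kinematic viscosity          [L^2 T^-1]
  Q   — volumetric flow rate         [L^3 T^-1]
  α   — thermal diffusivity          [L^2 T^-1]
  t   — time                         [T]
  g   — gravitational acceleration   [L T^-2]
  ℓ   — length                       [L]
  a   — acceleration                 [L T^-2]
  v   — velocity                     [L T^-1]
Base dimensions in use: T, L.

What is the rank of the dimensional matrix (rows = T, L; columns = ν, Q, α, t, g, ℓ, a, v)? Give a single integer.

Exponent matrix [T,L] × [ν,Q,α,t,g,ℓ,a,v]:
  T: [-1 -1 -1  1 -2  0 -2 -1]
  L: [ 2  3  2  0  1  1  1  1]
Row reduction gives pivot columns ν,Q; rank = 2

2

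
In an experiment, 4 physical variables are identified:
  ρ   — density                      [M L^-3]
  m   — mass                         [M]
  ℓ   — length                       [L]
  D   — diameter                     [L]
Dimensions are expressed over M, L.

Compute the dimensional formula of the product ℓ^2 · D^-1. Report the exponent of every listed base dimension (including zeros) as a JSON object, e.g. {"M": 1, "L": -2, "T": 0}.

Write exponents as rows M,L / cols ρ,m,ℓ,D:
  M: [ 1  1  0  0]
  L: [-3  0  1  1]
  [M]: (2)·0+(-1)·0 = 0
  [L]: (2)·1+(-1)·1 = 1
⇒ L

{"M": 0, "L": 1}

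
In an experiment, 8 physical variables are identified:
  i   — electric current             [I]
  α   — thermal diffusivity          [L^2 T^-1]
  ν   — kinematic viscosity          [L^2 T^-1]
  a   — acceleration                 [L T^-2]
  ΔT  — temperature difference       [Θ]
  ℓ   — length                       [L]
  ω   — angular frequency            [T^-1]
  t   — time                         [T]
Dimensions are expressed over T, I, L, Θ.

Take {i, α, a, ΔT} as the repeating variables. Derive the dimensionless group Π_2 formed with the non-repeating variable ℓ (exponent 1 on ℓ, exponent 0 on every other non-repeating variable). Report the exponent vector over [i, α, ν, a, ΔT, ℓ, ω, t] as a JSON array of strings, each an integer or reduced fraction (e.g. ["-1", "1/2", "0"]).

["0", "-2/3", "0", "1/3", "0", "1", "0", "0"]

Exponent matrix [T,I,L,Θ] × [i,α,ν,a,ΔT,ℓ,ω,t]:
  T: [ 0 -1 -1 -2  0  0 -1  1]
  I: [ 1  0  0  0  0  0  0  0]
  L: [ 0  2  2  1  0  1  0  0]
  Θ: [ 0  0  0  0  1  0  0  0]
Echelon form has 4 nonzero rows (pivots: i,α,a,ΔT)
Pivot set = {i,α,a,ΔT}, free = {ν,ℓ,ω,t}
RREF:
  r0: [   1    0    0    0    0    0    0    0]
  r1: [   0    1    1    0    0  2/3 -1/3  1/3]
  r2: [   0    0    0    1    0 -1/3  2/3 -2/3]
  r3: [   0    0    0    0    1    0    0    0]
Fix exponent of ℓ at 1, ν at 0, ω at 0, t at 0; solve each RREF row for its pivot's exponent:
  r0: exp(i) + (0)·1 = 0 ⇒ exp(i) = 0
  r1: exp(α) + (2/3)·1 = 0 ⇒ exp(α) = -2/3
  r2: exp(a) + (-1/3)·1 = 0 ⇒ exp(a) = 1/3
  r3: exp(ΔT) + (0)·1 = 0 ⇒ exp(ΔT) = 0
Π_2 = α^(-2/3) · a^(1/3) · ℓ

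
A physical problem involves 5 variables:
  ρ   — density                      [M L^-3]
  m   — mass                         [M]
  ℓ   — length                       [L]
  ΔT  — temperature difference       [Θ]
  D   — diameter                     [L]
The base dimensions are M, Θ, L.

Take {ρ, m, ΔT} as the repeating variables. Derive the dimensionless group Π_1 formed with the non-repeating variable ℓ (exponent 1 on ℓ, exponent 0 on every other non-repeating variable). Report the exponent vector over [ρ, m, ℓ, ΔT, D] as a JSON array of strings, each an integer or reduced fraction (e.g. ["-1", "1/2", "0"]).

Write exponents as rows M,Θ,L / cols ρ,m,ℓ,ΔT,D:
  M: [ 1  1  0  0  0]
  Θ: [ 0  0  0  1  0]
  L: [-3  0  1  0  1]
RREF → pivots at {ρ,m,ΔT} ⇒ r = 3
Pivot set = {ρ,m,ΔT}, free = {ℓ,D}
RREF:
  r0: [   1    0 -1/3    0 -1/3]
  r1: [   0    1  1/3    0  1/3]
  r2: [   0    0    0    1    0]
Fix exponent of ℓ at 1, D at 0; solve each RREF row for its pivot's exponent:
  r0: exp(ρ) + (-1/3)·1 = 0 ⇒ exp(ρ) = 1/3
  r1: exp(m) + (1/3)·1 = 0 ⇒ exp(m) = -1/3
  r2: exp(ΔT) + (0)·1 = 0 ⇒ exp(ΔT) = 0
Π_1 = ρ^(1/3) · m^(-1/3) · ℓ

["1/3", "-1/3", "1", "0", "0"]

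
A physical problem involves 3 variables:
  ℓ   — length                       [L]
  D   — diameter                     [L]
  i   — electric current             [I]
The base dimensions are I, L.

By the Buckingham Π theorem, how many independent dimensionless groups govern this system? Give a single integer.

1

Write exponents as rows I,L / cols ℓ,D,i:
  I: [ 0  0  1]
  L: [ 1  1  0]
Row reduction gives pivot columns ℓ,i; rank = 2
n=3, r=2 ⇒ 1 dimensionless group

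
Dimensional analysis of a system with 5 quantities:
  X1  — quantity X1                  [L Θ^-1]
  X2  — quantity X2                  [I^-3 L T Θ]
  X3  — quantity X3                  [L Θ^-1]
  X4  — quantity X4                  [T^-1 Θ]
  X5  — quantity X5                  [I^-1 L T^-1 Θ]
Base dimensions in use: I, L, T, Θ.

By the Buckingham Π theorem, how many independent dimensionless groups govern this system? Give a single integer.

2

Write exponents as rows I,L,T,Θ / cols X1,X2,X3,X4,X5:
  I: [ 0 -3  0  0 -1]
  L: [ 1  1  1  0  1]
  T: [ 0  1  0 -1 -1]
  Θ: [-1  1 -1  1  1]
Row reduction gives pivot columns X1,X2,X4; rank = 3
5 vars − rank 3 = 2 Π groups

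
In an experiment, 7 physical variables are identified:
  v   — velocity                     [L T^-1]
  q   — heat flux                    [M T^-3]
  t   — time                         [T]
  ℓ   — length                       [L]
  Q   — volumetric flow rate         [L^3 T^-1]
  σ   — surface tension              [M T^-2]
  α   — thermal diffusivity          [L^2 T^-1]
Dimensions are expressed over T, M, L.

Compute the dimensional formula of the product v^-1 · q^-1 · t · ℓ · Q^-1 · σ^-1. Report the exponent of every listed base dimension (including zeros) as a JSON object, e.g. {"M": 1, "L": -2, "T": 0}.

Dimensional matrix (T×M×L by v×q×t×ℓ×Q×σ×α):
  T: [-1 -3  1  0 -1 -2 -1]
  M: [ 0  1  0  0  0  1  0]
  L: [ 1  0  0  1  3  0  2]
  [T]: (-1)·-1+(-1)·-3+(1)·1+(1)·0+(-1)·-1+(-1)·-2 = 8
  [M]: (-1)·0+(-1)·1+(1)·0+(1)·0+(-1)·0+(-1)·1 = -2
  [L]: (-1)·1+(-1)·0+(1)·0+(1)·1+(-1)·3+(-1)·0 = -3
⇒ T^8 M^-2 L^-3

{"T": 8, "M": -2, "L": -3}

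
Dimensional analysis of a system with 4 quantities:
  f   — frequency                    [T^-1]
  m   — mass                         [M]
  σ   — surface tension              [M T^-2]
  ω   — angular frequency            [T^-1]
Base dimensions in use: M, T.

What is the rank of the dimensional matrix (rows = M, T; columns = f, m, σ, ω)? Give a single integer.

Write exponents as rows M,T / cols f,m,σ,ω:
  M: [ 0  1  1  0]
  T: [-1  0 -2 -1]
Echelon form has 2 nonzero rows (pivots: f,m)

2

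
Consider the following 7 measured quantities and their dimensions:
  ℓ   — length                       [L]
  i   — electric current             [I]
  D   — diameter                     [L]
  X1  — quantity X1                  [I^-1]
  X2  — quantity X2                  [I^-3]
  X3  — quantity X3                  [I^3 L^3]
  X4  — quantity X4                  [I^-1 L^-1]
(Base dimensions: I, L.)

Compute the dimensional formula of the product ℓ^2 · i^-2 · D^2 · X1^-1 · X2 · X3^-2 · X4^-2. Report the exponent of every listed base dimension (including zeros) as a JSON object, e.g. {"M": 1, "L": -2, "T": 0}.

{"I": -8, "L": 0}

Exponent matrix [I,L] × [ℓ,i,D,X1,X2,X3,X4]:
  I: [ 0  1  0 -1 -3  3 -1]
  L: [ 1  0  1  0  0  3 -1]
  [I]: (2)·0+(-2)·1+(2)·0+(-1)·-1+(1)·-3+(-2)·3+(-2)·-1 = -8
  [L]: (2)·1+(-2)·0+(2)·1+(-1)·0+(1)·0+(-2)·3+(-2)·-1 = 0
⇒ I^-8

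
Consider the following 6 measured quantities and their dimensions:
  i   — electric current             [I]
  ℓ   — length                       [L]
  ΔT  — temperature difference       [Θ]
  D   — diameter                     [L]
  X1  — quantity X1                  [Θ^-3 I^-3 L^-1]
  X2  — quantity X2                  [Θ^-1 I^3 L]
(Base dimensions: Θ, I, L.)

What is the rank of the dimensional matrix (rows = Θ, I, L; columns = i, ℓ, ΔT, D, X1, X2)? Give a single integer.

3

Exponent matrix [Θ,I,L] × [i,ℓ,ΔT,D,X1,X2]:
  Θ: [ 0  0  1  0 -3 -1]
  I: [ 1  0  0  0 -3  3]
  L: [ 0  1  0  1 -1  1]
Row reduction gives pivot columns i,ℓ,ΔT; rank = 3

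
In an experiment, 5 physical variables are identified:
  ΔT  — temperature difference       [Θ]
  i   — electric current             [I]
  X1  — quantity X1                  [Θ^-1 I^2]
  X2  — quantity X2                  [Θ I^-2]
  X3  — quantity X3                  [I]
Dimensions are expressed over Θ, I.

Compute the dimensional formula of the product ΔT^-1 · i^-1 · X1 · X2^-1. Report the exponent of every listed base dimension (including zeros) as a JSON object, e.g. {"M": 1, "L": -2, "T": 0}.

{"Θ": -3, "I": 3}

Write exponents as rows Θ,I / cols ΔT,i,X1,X2,X3:
  Θ: [ 1  0 -1  1  0]
  I: [ 0  1  2 -2  1]
  [Θ]: (-1)·1+(-1)·0+(1)·-1+(-1)·1 = -3
  [I]: (-1)·0+(-1)·1+(1)·2+(-1)·-2 = 3
⇒ Θ^-3 I^3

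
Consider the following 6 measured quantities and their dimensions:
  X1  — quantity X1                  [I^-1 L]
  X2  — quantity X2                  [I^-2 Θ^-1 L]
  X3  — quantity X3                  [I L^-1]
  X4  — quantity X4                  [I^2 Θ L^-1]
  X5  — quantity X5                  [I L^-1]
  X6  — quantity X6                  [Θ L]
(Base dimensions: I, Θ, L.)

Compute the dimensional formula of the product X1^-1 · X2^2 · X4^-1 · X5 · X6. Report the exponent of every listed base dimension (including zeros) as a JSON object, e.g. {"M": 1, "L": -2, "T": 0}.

{"I": -4, "Θ": -2, "L": 2}

Write exponents as rows I,Θ,L / cols X1,X2,X3,X4,X5,X6:
  I: [-1 -2  1  2  1  0]
  Θ: [ 0 -1  0  1  0  1]
  L: [ 1  1 -1 -1 -1  1]
  [I]: (-1)·-1+(2)·-2+(-1)·2+(1)·1+(1)·0 = -4
  [Θ]: (-1)·0+(2)·-1+(-1)·1+(1)·0+(1)·1 = -2
  [L]: (-1)·1+(2)·1+(-1)·-1+(1)·-1+(1)·1 = 2
⇒ I^-4 Θ^-2 L^2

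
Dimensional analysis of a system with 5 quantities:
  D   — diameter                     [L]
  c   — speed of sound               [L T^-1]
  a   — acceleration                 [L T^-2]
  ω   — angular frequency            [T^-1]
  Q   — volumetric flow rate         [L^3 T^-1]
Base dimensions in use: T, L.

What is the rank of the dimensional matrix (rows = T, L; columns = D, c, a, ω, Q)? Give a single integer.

Dimensional matrix (T×L by D×c×a×ω×Q):
  T: [ 0 -1 -2 -1 -1]
  L: [ 1  1  1  0  3]
Row reduction gives pivot columns D,c; rank = 2

2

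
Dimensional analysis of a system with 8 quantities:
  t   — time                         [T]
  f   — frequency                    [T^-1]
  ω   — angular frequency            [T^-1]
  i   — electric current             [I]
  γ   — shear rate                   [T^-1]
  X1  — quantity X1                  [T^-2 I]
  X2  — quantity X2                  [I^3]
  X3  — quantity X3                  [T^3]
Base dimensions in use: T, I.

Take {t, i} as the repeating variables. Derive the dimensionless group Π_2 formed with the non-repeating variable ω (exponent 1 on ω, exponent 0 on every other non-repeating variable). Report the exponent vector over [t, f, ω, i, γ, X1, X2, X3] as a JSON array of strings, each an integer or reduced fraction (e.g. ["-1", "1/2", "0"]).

["1", "0", "1", "0", "0", "0", "0", "0"]

Exponent matrix [T,I] × [t,f,ω,i,γ,X1,X2,X3]:
  T: [ 1 -1 -1  0 -1 -2  0  3]
  I: [ 0  0  0  1  0  1  3  0]
Row reduction gives pivot columns t,i; rank = 2
Repeat: t,i; free: f,ω,γ,X1,X2,X3
RREF:
  r0: [   1   -1   -1    0   -1   -2    0    3]
  r1: [   0    0    0    1    0    1    3    0]
Fix exponent of ω at 1, f at 0, γ at 0, X1 at 0, X2 at 0, X3 at 0; solve each RREF row for its pivot's exponent:
  r0: exp(t) + (-1)·1 = 0 ⇒ exp(t) = 1
  r1: exp(i) + (0)·1 = 0 ⇒ exp(i) = 0
Π_2 = t · ω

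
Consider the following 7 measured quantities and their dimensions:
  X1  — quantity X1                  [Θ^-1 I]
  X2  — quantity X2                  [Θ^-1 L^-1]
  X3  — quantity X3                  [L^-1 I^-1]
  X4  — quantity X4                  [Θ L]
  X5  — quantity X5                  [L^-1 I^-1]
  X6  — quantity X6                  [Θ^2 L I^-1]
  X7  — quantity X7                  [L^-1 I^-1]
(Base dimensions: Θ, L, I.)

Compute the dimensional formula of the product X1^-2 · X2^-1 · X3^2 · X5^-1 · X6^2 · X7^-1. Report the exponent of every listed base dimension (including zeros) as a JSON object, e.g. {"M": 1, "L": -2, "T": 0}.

Dimensional matrix (Θ×L×I by X1×X2×X3×X4×X5×X6×X7):
  Θ: [-1 -1  0  1  0  2  0]
  L: [ 0 -1 -1  1 -1  1 -1]
  I: [ 1  0 -1  0 -1 -1 -1]
  [Θ]: (-2)·-1+(-1)·-1+(2)·0+(-1)·0+(2)·2+(-1)·0 = 7
  [L]: (-2)·0+(-1)·-1+(2)·-1+(-1)·-1+(2)·1+(-1)·-1 = 3
  [I]: (-2)·1+(-1)·0+(2)·-1+(-1)·-1+(2)·-1+(-1)·-1 = -4
⇒ Θ^7 L^3 I^-4

{"Θ": 7, "L": 3, "I": -4}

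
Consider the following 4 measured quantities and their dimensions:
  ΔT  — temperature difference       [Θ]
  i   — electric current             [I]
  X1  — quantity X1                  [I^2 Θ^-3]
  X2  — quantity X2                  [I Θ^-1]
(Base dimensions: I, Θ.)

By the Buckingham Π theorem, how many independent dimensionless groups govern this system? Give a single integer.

Write exponents as rows I,Θ / cols ΔT,i,X1,X2:
  I: [ 0  1  2  1]
  Θ: [ 1  0 -3 -1]
Row reduction gives pivot columns ΔT,i; rank = 2
Π count = n − r = 4 − 2 = 2

2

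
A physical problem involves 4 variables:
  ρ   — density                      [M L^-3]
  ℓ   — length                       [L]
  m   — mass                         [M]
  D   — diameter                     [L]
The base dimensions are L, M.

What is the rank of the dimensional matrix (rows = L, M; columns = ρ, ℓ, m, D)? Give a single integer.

2

Write exponents as rows L,M / cols ρ,ℓ,m,D:
  L: [-3  1  0  1]
  M: [ 1  0  1  0]
Echelon form has 2 nonzero rows (pivots: ρ,ℓ)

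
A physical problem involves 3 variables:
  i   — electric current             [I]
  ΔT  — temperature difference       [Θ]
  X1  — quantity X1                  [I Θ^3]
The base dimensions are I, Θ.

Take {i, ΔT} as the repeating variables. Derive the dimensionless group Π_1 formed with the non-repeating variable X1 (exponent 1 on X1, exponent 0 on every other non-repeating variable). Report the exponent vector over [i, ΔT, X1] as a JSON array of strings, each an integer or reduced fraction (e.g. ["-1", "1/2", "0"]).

["-1", "-3", "1"]

Write exponents as rows I,Θ / cols i,ΔT,X1:
  I: [ 1  0  1]
  Θ: [ 0  1  3]
Echelon form has 2 nonzero rows (pivots: i,ΔT)
Repeat: i,ΔT; free: X1
RREF:
  r0: [   1    0    1]
  r1: [   0    1    3]
Fix exponent of X1 at 1; solve each RREF row for its pivot's exponent:
  r0: exp(i) + (1)·1 = 0 ⇒ exp(i) = -1
  r1: exp(ΔT) + (3)·1 = 0 ⇒ exp(ΔT) = -3
Π_1 = i^-1 · ΔT^-3 · X1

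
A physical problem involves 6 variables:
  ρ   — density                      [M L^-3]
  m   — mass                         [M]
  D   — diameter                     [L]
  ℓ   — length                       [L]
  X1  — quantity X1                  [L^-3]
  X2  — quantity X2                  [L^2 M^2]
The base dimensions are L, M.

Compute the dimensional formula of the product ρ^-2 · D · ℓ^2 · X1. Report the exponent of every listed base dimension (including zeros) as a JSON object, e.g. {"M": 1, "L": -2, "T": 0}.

{"L": 6, "M": -2}

Dimensional matrix (L×M by ρ×m×D×ℓ×X1×X2):
  L: [-3  0  1  1 -3  2]
  M: [ 1  1  0  0  0  2]
  [L]: (-2)·-3+(1)·1+(2)·1+(1)·-3 = 6
  [M]: (-2)·1+(1)·0+(2)·0+(1)·0 = -2
⇒ L^6 M^-2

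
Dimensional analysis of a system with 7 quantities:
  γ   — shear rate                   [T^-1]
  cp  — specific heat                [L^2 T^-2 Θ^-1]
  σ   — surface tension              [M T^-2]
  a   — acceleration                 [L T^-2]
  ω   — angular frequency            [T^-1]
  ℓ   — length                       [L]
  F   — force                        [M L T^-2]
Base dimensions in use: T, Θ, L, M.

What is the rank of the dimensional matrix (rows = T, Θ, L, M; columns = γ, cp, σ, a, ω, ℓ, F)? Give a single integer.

4

Exponent matrix [T,Θ,L,M] × [γ,cp,σ,a,ω,ℓ,F]:
  T: [-1 -2 -2 -2 -1  0 -2]
  Θ: [ 0 -1  0  0  0  0  0]
  L: [ 0  2  0  1  0  1  1]
  M: [ 0  0  1  0  0  0  1]
Row reduction gives pivot columns γ,cp,σ,a; rank = 4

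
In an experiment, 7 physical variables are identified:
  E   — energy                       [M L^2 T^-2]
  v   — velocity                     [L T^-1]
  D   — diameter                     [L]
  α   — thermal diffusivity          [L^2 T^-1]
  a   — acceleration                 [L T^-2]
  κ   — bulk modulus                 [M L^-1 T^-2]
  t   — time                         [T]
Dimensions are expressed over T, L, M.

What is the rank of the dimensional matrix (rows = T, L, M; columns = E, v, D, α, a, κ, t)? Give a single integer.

Write exponents as rows T,L,M / cols E,v,D,α,a,κ,t:
  T: [-2 -1  0 -1 -2 -2  1]
  L: [ 2  1  1  2  1 -1  0]
  M: [ 1  0  0  0  0  1  0]
RREF → pivots at {E,v,D} ⇒ r = 3

3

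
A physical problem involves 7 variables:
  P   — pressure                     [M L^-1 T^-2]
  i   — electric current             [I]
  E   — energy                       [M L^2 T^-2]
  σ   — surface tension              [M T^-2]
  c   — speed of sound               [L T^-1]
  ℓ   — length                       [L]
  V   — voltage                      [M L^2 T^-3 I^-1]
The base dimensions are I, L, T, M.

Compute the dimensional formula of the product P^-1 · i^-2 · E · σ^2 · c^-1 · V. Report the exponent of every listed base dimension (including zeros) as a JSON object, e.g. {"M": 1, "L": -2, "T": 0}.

Exponent matrix [I,L,T,M] × [P,i,E,σ,c,ℓ,V]:
  I: [ 0  1  0  0  0  0 -1]
  L: [-1  0  2  0  1  1  2]
  T: [-2  0 -2 -2 -1  0 -3]
  M: [ 1  0  1  1  0  0  1]
  [I]: (-1)·0+(-2)·1+(1)·0+(2)·0+(-1)·0+(1)·-1 = -3
  [L]: (-1)·-1+(-2)·0+(1)·2+(2)·0+(-1)·1+(1)·2 = 4
  [T]: (-1)·-2+(-2)·0+(1)·-2+(2)·-2+(-1)·-1+(1)·-3 = -6
  [M]: (-1)·1+(-2)·0+(1)·1+(2)·1+(-1)·0+(1)·1 = 3
⇒ I^-3 L^4 T^-6 M^3

{"I": -3, "L": 4, "T": -6, "M": 3}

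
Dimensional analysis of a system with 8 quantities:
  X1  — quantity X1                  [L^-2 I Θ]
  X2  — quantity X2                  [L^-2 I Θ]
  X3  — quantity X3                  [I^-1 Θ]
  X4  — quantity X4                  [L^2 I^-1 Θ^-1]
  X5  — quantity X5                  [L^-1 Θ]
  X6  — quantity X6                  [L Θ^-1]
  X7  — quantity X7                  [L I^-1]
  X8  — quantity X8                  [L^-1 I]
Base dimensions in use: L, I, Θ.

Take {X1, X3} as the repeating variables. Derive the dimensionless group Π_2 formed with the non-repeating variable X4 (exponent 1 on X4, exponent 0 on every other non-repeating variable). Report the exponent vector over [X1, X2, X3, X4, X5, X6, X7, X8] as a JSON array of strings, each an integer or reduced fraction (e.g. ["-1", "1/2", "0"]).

["1", "0", "0", "1", "0", "0", "0", "0"]

Exponent matrix [L,I,Θ] × [X1,X2,X3,X4,X5,X6,X7,X8]:
  L: [-2 -2  0  2 -1  1  1 -1]
  I: [ 1  1 -1 -1  0  0 -1  1]
  Θ: [ 1  1  1 -1  1 -1  0  0]
RREF → pivots at {X1,X3} ⇒ r = 2
Repeat: X1,X3; free: X2,X4,X5,X6,X7,X8
RREF:
  r0: [   1    1    0   -1  1/2 -1/2 -1/2  1/2]
  r1: [   0    0    1    0  1/2 -1/2  1/2 -1/2]
  r2: [   0    0    0    0    0    0    0    0]
Fix exponent of X4 at 1, X2 at 0, X5 at 0, X6 at 0, X7 at 0, X8 at 0; solve each RREF row for its pivot's exponent:
  r0: exp(X1) + (-1)·1 = 0 ⇒ exp(X1) = 1
  r1: exp(X3) + (0)·1 = 0 ⇒ exp(X3) = 0
Π_2 = X1 · X4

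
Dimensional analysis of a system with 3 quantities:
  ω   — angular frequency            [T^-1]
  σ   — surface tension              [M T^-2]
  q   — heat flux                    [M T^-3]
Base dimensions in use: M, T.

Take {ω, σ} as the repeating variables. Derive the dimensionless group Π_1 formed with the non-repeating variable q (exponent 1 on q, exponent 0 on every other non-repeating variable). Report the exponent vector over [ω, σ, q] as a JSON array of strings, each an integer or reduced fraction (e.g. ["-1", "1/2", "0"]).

["-1", "-1", "1"]

Write exponents as rows M,T / cols ω,σ,q:
  M: [ 0  1  1]
  T: [-1 -2 -3]
Echelon form has 2 nonzero rows (pivots: ω,σ)
Pivot set = {ω,σ}, free = {q}
RREF:
  r0: [   1    0    1]
  r1: [   0    1    1]
Fix exponent of q at 1; solve each RREF row for its pivot's exponent:
  r0: exp(ω) + (1)·1 = 0 ⇒ exp(ω) = -1
  r1: exp(σ) + (1)·1 = 0 ⇒ exp(σ) = -1
Π_1 = ω^-1 · σ^-1 · q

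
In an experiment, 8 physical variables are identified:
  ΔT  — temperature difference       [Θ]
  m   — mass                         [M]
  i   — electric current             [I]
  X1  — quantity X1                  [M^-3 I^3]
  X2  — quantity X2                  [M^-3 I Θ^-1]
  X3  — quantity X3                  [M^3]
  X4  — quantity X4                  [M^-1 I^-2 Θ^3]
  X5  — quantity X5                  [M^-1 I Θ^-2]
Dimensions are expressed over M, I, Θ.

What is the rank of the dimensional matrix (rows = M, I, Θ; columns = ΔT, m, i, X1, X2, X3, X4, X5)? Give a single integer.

Write exponents as rows M,I,Θ / cols ΔT,m,i,X1,X2,X3,X4,X5:
  M: [ 0  1  0 -3 -3  3 -1 -1]
  I: [ 0  0  1  3  1  0 -2  1]
  Θ: [ 1  0  0  0 -1  0  3 -2]
RREF → pivots at {ΔT,m,i} ⇒ r = 3

3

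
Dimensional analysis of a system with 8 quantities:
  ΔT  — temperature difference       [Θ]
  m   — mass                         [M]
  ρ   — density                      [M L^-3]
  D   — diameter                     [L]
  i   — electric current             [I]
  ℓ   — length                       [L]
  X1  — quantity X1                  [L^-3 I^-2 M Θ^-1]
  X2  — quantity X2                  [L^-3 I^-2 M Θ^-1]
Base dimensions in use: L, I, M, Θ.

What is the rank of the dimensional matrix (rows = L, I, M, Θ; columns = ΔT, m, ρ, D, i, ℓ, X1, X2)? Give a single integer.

Dimensional matrix (L×I×M×Θ by ΔT×m×ρ×D×i×ℓ×X1×X2):
  L: [ 0  0 -3  1  0  1 -3 -3]
  I: [ 0  0  0  0  1  0 -2 -2]
  M: [ 0  1  1  0  0  0  1  1]
  Θ: [ 1  0  0  0  0  0 -1 -1]
Row reduction gives pivot columns ΔT,m,ρ,i; rank = 4

4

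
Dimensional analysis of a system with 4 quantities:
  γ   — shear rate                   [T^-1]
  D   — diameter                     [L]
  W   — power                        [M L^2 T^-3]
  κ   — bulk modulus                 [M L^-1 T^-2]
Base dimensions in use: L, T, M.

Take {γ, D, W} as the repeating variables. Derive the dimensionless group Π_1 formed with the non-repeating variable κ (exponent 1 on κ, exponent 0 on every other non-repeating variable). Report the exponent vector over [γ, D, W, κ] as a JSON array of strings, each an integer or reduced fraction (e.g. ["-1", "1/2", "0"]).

["1", "3", "-1", "1"]

Exponent matrix [L,T,M] × [γ,D,W,κ]:
  L: [ 0  1  2 -1]
  T: [-1  0 -3 -2]
  M: [ 0  0  1  1]
Row reduction gives pivot columns γ,D,W; rank = 3
Repeat: γ,D,W; free: κ
RREF:
  r0: [   1    0    0   -1]
  r1: [   0    1    0   -3]
  r2: [   0    0    1    1]
Fix exponent of κ at 1; solve each RREF row for its pivot's exponent:
  r0: exp(γ) + (-1)·1 = 0 ⇒ exp(γ) = 1
  r1: exp(D) + (-3)·1 = 0 ⇒ exp(D) = 3
  r2: exp(W) + (1)·1 = 0 ⇒ exp(W) = -1
Π_1 = γ · D^3 · W^-1 · κ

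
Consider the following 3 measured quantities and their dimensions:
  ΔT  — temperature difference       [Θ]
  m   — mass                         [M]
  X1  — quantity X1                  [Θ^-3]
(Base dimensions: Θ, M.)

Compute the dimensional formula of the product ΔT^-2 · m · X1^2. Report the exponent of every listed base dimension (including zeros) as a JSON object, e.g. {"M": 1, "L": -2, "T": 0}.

Dimensional matrix (Θ×M by ΔT×m×X1):
  Θ: [ 1  0 -3]
  M: [ 0  1  0]
  [Θ]: (-2)·1+(1)·0+(2)·-3 = -8
  [M]: (-2)·0+(1)·1+(2)·0 = 1
⇒ Θ^-8 M

{"Θ": -8, "M": 1}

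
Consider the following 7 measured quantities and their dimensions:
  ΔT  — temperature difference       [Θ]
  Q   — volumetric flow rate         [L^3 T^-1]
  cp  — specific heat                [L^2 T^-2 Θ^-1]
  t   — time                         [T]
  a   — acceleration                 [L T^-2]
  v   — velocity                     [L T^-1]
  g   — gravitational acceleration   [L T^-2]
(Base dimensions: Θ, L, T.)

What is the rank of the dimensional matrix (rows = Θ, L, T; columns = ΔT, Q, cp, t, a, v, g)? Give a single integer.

Dimensional matrix (Θ×L×T by ΔT×Q×cp×t×a×v×g):
  Θ: [ 1  0 -1  0  0  0  0]
  L: [ 0  3  2  0  1  1  1]
  T: [ 0 -1 -2  1 -2 -1 -2]
Row reduction gives pivot columns ΔT,Q,cp; rank = 3

3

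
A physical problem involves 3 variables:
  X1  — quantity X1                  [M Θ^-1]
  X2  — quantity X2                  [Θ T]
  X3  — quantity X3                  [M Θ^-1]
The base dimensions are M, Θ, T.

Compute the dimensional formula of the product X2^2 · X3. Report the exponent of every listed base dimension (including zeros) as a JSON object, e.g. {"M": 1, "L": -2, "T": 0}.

Write exponents as rows M,Θ,T / cols X1,X2,X3:
  M: [ 1  0  1]
  Θ: [-1  1 -1]
  T: [ 0  1  0]
  [M]: (2)·0+(1)·1 = 1
  [Θ]: (2)·1+(1)·-1 = 1
  [T]: (2)·1+(1)·0 = 2
⇒ M Θ T^2

{"M": 1, "Θ": 1, "T": 2}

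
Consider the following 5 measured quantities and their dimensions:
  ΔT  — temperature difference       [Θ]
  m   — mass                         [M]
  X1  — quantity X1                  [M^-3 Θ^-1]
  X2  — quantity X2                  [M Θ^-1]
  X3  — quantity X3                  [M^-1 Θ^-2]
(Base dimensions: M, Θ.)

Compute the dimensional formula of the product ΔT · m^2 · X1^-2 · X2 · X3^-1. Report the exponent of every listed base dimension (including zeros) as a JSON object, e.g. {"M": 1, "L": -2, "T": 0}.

Dimensional matrix (M×Θ by ΔT×m×X1×X2×X3):
  M: [ 0  1 -3  1 -1]
  Θ: [ 1  0 -1 -1 -2]
  [M]: (1)·0+(2)·1+(-2)·-3+(1)·1+(-1)·-1 = 10
  [Θ]: (1)·1+(2)·0+(-2)·-1+(1)·-1+(-1)·-2 = 4
⇒ M^10 Θ^4

{"M": 10, "Θ": 4}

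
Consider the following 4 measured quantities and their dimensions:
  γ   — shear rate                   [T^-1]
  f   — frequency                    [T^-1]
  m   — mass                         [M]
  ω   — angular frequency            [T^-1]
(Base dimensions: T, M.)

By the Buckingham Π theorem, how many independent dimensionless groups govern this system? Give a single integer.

Dimensional matrix (T×M by γ×f×m×ω):
  T: [-1 -1  0 -1]
  M: [ 0  0  1  0]
Row reduction gives pivot columns γ,m; rank = 2
Π count = n − r = 4 − 2 = 2

2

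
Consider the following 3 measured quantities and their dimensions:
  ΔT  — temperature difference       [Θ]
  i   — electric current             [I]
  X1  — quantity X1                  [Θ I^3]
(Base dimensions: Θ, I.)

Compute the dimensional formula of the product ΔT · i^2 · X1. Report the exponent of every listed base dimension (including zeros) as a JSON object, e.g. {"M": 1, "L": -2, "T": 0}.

Exponent matrix [Θ,I] × [ΔT,i,X1]:
  Θ: [ 1  0  1]
  I: [ 0  1  3]
  [Θ]: (1)·1+(2)·0+(1)·1 = 2
  [I]: (1)·0+(2)·1+(1)·3 = 5
⇒ Θ^2 I^5

{"Θ": 2, "I": 5}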